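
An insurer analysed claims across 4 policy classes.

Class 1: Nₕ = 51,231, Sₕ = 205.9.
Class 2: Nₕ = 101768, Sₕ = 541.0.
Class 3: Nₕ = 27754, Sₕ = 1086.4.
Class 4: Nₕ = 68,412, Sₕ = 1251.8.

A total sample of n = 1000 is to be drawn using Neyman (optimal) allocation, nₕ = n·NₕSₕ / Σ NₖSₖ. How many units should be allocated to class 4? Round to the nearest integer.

Σ NₕSₕ = 51231·205.9 + 101768·541.0 + 27754·1086.4 + 68412·1251.8 = 181395038.1.
Share for 4: 85638141.6/181395038.1 = 0.47211.
n_4 = 1000 × 0.47211 = 472.109... → 472.

472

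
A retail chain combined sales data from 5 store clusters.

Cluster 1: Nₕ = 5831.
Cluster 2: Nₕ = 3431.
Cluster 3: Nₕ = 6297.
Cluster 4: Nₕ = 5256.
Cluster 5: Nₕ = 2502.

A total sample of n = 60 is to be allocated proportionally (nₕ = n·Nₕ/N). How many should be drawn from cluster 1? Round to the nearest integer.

Share of cluster 1 = 5831/23317 = 0.25008.
Allocate 60 × 0.25008 = 15.005... → 15.

15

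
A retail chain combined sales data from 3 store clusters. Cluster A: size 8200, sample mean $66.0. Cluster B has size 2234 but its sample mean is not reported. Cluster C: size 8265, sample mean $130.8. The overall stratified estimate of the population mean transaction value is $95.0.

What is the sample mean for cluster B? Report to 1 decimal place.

Σ Nₕx̄ₕ = N·μ, so 2234·x̄_B = 18699·95.0 − (8200·66.0 + 8265·130.8).
= 1776405 − 1622262 = 154143.
x̄_B = 154143 / 2234 = 68.999... → 69.0.

69.0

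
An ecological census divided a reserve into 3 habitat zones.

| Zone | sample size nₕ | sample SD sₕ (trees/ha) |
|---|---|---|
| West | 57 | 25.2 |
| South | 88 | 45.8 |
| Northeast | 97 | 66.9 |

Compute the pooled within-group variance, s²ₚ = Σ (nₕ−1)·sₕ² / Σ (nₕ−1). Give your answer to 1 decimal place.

2710.1

West: (57−1)·25.2² = 56·635.04 = 35562.24
South: (88−1)·45.8² = 87·2097.64 = 182494.68
Northeast: (97−1)·66.9² = 96·4475.61 = 429658.56
Numerator = 647715.48; denominator = Σ(nₕ−1) = 239.
s²ₚ = 647715.48/239 = 2710.107... → 2710.1.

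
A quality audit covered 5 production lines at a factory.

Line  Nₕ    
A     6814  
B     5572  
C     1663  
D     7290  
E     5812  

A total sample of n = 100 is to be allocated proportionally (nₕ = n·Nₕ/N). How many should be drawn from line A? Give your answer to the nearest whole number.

Share of line A = 6814/27151 = 0.25097.
Allocate 100 × 0.25097 = 25.097... → 25.

25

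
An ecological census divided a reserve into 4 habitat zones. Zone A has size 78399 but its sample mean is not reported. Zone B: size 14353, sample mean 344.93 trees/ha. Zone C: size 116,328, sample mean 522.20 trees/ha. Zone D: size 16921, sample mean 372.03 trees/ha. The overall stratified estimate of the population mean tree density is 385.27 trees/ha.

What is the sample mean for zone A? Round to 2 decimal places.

192.34

N = 78399 + 14353 + 116328 + 16921 = 226001.
Overall total = μ·N = 385.27·226001 = 87071405.27.
Subtract the known strata: 14353·344.93 + 116328·522.20 + 16921·372.03 = 71992381.52.
Remaining total for zone A: 87071405.27 − 71992381.52 = 15079023.75.
Divide by its size: 15079023.75 / 78399 = 192.3369... → 192.34.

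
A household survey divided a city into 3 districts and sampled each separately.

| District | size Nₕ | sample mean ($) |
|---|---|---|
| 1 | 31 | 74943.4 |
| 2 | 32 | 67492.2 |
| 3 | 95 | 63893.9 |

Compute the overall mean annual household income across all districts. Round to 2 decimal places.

66790.61

N = 31 + 32 + 95 = 158.
Overall mean = Σ (Nₕ/N)·x̄ₕ — weight by population share, not a simple average.
Σ Nₕx̄ₕ = 31·74943.4 + 32·67492.2 + 95·63893.9 = 2323245.4 + 2159750.4 + 6069920.5 = 10552916.3.
Divide by N: 10552916.3 / 158 = 66790.6095... → 66790.61.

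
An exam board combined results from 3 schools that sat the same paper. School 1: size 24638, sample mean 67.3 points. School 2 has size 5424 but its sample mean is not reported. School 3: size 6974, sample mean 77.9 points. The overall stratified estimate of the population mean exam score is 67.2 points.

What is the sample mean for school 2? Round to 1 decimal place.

Σ Nₕx̄ₕ = N·μ, so 5424·x̄_2 = 37036·67.2 − (24638·67.3 + 6974·77.9).
= 2488819.2 − 2201412 = 287407.2.
x̄_2 = 287407.2 / 5424 = 52.988... → 53.0.

53.0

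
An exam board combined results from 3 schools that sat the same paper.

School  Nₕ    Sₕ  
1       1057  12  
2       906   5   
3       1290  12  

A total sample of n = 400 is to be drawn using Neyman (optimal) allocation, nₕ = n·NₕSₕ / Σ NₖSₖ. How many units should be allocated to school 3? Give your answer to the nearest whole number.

189

1: NₕSₕ = 1057·12 = 12684
2: NₕSₕ = 906·5 = 4530
3: NₕSₕ = 1290·12 = 15480
Σ NₕSₕ = 32694.
n_3 = 400·15480/32694 = 189.393... → 189.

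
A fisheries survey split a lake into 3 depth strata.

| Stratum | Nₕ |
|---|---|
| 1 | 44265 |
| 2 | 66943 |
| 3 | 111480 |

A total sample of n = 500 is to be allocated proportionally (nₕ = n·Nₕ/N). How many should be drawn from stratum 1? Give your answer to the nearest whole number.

Share of stratum 1 = 44265/222688 = 0.19878.
Allocate 500 × 0.19878 = 99.388... → 99.

99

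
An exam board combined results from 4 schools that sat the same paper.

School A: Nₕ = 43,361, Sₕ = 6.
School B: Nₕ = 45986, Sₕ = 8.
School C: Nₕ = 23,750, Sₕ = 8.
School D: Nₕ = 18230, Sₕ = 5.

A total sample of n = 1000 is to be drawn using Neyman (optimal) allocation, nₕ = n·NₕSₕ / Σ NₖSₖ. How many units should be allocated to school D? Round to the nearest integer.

A: NₕSₕ = 43361·6 = 260166
B: NₕSₕ = 45986·8 = 367888
C: NₕSₕ = 23750·8 = 190000
D: NₕSₕ = 18230·5 = 91150
Σ NₕSₕ = 909204.
n_D = 1000·91150/909204 = 100.253... → 100.

100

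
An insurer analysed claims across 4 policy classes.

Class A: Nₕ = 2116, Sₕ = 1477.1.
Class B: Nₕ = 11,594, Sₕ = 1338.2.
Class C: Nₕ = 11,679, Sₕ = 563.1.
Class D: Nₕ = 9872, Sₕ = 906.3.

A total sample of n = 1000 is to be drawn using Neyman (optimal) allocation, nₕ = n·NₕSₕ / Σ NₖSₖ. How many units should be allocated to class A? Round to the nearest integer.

A: NₕSₕ = 2116·1477.1 = 3125543.6
B: NₕSₕ = 11594·1338.2 = 15515090.8
C: NₕSₕ = 11679·563.1 = 6576444.9
D: NₕSₕ = 9872·906.3 = 8946993.6
Σ NₕSₕ = 34164072.9.
n_A = 1000·3125543.6/34164072.9 = 91.486... → 91.

91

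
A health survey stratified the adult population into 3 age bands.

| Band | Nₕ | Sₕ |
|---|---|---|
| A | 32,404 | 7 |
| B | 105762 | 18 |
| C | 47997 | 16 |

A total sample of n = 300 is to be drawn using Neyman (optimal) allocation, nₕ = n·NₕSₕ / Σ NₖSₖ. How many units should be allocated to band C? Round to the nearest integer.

A: NₕSₕ = 32404·7 = 226828
B: NₕSₕ = 105762·18 = 1903716
C: NₕSₕ = 47997·16 = 767952
Σ NₕSₕ = 2898496.
n_C = 300·767952/2898496 = 79.485... → 79.

79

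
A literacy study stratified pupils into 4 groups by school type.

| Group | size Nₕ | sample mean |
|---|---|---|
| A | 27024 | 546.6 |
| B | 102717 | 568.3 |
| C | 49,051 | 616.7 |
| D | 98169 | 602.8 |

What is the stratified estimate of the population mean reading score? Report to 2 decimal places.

586.98

N = 276961; weights Wₕ = Nₕ/N = (0.0976, 0.3709, 0.1771, 0.3545).
x̄_st = Σ Wₕ·x̄ₕ = 0.0976·546.6 + 0.3709·568.3 + 0.1771·616.7 + 0.3545·602.8 ≈ 586.9831...
→ 586.98.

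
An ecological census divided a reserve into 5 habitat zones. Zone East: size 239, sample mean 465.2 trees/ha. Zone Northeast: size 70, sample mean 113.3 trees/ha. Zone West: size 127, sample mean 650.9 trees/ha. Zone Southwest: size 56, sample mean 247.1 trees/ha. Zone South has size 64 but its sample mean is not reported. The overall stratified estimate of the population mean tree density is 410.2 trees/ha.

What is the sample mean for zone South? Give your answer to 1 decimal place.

194.6

N = 239 + 70 + 127 + 56 + 64 = 556.
Overall total = μ·N = 410.2·556 = 228071.2.
Subtract the known strata: 239·465.2 + 70·113.3 + 127·650.9 + 56·247.1 = 215615.7.
Remaining total for zone South: 228071.2 − 215615.7 = 12455.5.
Divide by its size: 12455.5 / 64 = 194.617... → 194.6.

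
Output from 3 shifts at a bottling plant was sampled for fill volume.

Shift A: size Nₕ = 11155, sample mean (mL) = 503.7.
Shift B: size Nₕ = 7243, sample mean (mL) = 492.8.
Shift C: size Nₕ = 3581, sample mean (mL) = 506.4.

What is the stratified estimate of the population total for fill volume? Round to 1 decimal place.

11001542.3

A: 11155·503.7 = 5618773.5
B: 7243·492.8 = 3569350.4
C: 3581·506.4 = 1813418.4
τ̂ = Σ Nₕx̄ₕ = 11001542.3.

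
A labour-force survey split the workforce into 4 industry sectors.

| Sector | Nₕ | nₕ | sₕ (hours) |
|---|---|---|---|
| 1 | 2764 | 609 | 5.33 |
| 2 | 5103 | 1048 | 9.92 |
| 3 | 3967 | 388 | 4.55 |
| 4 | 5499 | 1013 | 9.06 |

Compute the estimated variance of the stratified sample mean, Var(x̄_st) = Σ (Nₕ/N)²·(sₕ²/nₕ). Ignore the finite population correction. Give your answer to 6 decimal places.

N = 17333; Wₕ = Nₕ/N.
sector 1: (2764/17333)²·5.33²/609 = 0.001186221
sector 2: (5103/17333)²·9.92²/1048 = 0.008138900
sector 3: (3967/17333)²·4.55²/388 = 0.002794911
sector 4: (5499/17333)²·9.06²/1013 = 0.008155807
Sum = 0.020275839 → 0.020276.

0.020276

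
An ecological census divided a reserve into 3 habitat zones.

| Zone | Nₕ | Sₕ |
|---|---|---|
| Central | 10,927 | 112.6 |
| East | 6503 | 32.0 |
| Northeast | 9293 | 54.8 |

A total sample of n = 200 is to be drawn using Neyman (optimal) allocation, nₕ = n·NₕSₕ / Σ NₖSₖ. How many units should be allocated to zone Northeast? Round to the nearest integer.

Σ NₕSₕ = 10927·112.6 + 6503·32.0 + 9293·54.8 = 1947732.6.
Share for Northeast: 509256.4/1947732.6 = 0.26146.
n_Northeast = 200 × 0.26146 = 52.292... → 52.

52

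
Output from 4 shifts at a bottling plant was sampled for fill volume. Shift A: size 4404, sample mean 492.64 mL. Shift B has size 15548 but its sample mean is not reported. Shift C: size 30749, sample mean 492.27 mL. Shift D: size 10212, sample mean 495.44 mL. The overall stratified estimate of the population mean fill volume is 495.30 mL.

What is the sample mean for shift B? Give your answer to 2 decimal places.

501.95

N = 4404 + 15548 + 30749 + 10212 = 60913.
Overall total = μ·N = 495.30·60913 = 30170208.9.
Subtract the known strata: 4404·492.64 + 30749·492.27 + 10212·495.44 = 22365830.07.
Remaining total for shift B: 30170208.9 − 22365830.07 = 7804378.83.
Divide by its size: 7804378.83 / 15548 = 501.9539... → 501.95.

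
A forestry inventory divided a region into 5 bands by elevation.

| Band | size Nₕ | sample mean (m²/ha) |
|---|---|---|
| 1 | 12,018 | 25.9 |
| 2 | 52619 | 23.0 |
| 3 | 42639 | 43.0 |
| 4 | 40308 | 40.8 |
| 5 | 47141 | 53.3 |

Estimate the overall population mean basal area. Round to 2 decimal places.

N = 12018 + 52619 + 42639 + 40308 + 47141 = 194725.
Overall mean = Σ (Nₕ/N)·x̄ₕ — weight by population share, not a simple average.
Σ Nₕx̄ₕ = 12018·25.9 + 52619·23.0 + 42639·43.0 + 40308·40.8 + 47141·53.3 = 311266.2 + 1210237 + 1833477 + 1644566.4 + 2512615.3 = 7512161.9.
Divide by N: 7512161.9 / 194725 = 38.5783... → 38.58.

38.58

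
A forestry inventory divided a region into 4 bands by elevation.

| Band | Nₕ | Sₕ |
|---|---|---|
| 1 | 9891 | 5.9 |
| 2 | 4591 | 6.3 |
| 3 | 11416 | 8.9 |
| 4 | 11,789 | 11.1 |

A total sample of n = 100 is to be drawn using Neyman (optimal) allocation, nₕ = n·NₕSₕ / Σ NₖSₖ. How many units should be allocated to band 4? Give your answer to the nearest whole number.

41

1: NₕSₕ = 9891·5.9 = 58356.9
2: NₕSₕ = 4591·6.3 = 28923.3
3: NₕSₕ = 11416·8.9 = 101602.4
4: NₕSₕ = 11789·11.1 = 130857.9
Σ NₕSₕ = 319740.5.
n_4 = 100·130857.9/319740.5 = 40.926... → 41.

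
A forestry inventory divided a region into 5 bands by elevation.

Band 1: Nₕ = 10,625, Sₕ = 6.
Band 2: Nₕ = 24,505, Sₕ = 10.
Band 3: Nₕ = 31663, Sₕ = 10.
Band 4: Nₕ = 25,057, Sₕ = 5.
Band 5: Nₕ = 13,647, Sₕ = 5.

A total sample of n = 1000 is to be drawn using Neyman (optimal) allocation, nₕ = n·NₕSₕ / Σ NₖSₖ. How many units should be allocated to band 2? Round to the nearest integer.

299

1: NₕSₕ = 10625·6 = 63750
2: NₕSₕ = 24505·10 = 245050
3: NₕSₕ = 31663·10 = 316630
4: NₕSₕ = 25057·5 = 125285
5: NₕSₕ = 13647·5 = 68235
Σ NₕSₕ = 818950.
n_2 = 1000·245050/818950 = 299.225... → 299.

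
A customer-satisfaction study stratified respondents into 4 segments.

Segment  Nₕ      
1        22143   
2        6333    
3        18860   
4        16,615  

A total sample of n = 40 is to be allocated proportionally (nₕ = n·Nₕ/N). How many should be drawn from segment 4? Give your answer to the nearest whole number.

Share of segment 4 = 16615/63951 = 0.25981.
Allocate 40 × 0.25981 = 10.392... → 10.

10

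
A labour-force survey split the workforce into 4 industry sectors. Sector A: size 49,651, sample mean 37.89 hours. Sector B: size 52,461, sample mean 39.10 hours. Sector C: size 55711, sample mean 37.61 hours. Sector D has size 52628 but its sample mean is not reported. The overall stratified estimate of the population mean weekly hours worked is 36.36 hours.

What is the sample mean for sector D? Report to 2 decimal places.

30.86

N = 49651 + 52461 + 55711 + 52628 = 210451.
Overall total = μ·N = 36.36·210451 = 7651998.36.
Subtract the known strata: 49651·37.89 + 52461·39.10 + 55711·37.61 = 6027792.2.
Remaining total for sector D: 7651998.36 − 6027792.2 = 1624206.16.
Divide by its size: 1624206.16 / 52628 = 30.8620... → 30.86.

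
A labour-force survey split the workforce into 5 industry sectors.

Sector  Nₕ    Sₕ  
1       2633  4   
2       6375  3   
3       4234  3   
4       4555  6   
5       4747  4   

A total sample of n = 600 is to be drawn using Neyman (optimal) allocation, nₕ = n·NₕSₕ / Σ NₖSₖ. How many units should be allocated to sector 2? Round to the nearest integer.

129

1: NₕSₕ = 2633·4 = 10532
2: NₕSₕ = 6375·3 = 19125
3: NₕSₕ = 4234·3 = 12702
4: NₕSₕ = 4555·6 = 27330
5: NₕSₕ = 4747·4 = 18988
Σ NₕSₕ = 88677.
n_2 = 600·19125/88677 = 129.402... → 129.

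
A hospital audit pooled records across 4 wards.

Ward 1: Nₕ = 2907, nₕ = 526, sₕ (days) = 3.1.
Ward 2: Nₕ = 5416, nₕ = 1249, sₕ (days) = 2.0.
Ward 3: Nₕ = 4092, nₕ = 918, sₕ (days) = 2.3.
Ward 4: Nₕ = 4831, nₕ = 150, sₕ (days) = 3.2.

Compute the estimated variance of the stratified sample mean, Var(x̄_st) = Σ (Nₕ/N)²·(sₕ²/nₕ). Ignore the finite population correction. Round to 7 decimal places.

0.0065162

N = 17246. Term for each stratum: Wₕ²sₕ²/nₕ.
Var(x̄_st) = 0.0005190999 + 0.0003158480 + 0.0003244199 + 0.0053568071 = 0.0065161749 → 0.0065162.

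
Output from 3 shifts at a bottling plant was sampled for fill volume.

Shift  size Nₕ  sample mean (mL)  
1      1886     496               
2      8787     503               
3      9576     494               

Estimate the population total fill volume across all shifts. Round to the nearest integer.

1: 1886·496 = 935456
2: 8787·503 = 4419861
3: 9576·494 = 4730544
τ̂ = Σ Nₕx̄ₕ = 10085861.

10085861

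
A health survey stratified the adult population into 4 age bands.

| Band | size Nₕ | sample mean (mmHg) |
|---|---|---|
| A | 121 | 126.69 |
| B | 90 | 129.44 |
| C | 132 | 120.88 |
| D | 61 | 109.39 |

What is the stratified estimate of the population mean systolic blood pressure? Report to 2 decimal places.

122.79

x̄_st = (Σ Nₕx̄ₕ) / (Σ Nₕ) = (121·126.69 + 90·129.44 + 132·120.88 + 61·109.39) / 404
= 49608.04 / 404 = 122.7922... → 122.79.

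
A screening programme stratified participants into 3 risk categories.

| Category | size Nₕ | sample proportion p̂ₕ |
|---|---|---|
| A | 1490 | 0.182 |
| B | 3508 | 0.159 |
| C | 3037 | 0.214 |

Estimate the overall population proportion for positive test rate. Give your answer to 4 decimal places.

N = 1490 + 3508 + 3037 = 8035.
Overall proportion = Σ (Nₕ/N)·p̂ₕ.
Σ Nₕp̂ₕ = 271.18 + 557.772 + 649.918 = 1478.87.
1478.87 / 8035 = 0.184054... → 0.1841.

0.1841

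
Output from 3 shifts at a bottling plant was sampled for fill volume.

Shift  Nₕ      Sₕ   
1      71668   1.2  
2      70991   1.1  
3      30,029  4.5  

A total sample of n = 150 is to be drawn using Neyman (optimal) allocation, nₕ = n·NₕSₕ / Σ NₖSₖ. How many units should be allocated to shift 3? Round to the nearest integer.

Σ NₕSₕ = 71668·1.2 + 70991·1.1 + 30029·4.5 = 299222.2.
Share for 3: 135130.5/299222.2 = 0.45161.
n_3 = 150 × 0.45161 = 67.741... → 68.

68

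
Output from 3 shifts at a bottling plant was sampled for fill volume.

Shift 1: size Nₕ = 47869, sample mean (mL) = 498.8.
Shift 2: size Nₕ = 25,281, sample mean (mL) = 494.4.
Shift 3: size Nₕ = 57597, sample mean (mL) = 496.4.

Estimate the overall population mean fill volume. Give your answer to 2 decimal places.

496.89

x̄_st = (Σ Nₕx̄ₕ) / (Σ Nₕ) = (47869·498.8 + 25281·494.4 + 57597·496.4) / 130747
= 64967134.4 / 130747 = 496.8920... → 496.89.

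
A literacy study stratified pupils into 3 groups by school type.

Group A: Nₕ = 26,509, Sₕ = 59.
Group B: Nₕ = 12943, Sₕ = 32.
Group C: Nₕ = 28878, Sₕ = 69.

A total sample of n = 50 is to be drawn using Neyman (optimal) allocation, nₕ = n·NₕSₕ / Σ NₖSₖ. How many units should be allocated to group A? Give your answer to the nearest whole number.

Σ NₕSₕ = 26509·59 + 12943·32 + 28878·69 = 3970789.
Share for A: 1564031/3970789 = 0.39388.
n_A = 50 × 0.39388 = 19.694... → 20.

20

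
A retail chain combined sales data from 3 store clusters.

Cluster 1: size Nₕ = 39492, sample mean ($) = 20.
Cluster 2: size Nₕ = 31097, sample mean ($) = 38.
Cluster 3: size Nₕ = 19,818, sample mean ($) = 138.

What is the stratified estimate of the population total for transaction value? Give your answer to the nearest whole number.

4706410

1: 39492·20 = 789840
2: 31097·38 = 1181686
3: 19818·138 = 2734884
τ̂ = Σ Nₕx̄ₕ = 4706410.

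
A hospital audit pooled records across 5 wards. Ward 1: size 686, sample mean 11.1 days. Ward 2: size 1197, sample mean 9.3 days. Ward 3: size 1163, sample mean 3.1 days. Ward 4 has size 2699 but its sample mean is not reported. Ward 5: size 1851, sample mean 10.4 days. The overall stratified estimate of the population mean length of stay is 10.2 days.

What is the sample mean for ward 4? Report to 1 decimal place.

13.3

Σ Nₕx̄ₕ = N·μ, so 2699·x̄_4 = 7596·10.2 − (686·11.1 + 1197·9.3 + 1163·3.1 + 1851·10.4).
= 77479.2 − 41602.4 = 35876.8.
x̄_4 = 35876.8 / 2699 = 13.293... → 13.3.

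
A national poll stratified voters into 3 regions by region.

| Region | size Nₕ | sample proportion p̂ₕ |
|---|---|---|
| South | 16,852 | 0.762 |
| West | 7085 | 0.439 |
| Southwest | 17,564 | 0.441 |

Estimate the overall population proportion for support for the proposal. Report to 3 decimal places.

0.571

N = 16852 + 7085 + 17564 = 41501.
Overall proportion = Σ (Nₕ/N)·p̂ₕ.
Σ Nₕp̂ₕ = 12841.224 + 3110.315 + 7745.724 = 23697.263.
23697.263 / 41501 = 0.57100... → 0.571.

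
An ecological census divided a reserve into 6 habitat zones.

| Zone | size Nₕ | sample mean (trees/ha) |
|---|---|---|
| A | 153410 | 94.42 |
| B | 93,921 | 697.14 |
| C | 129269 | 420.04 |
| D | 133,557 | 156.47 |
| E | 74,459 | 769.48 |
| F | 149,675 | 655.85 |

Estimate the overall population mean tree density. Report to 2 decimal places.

423.01

x̄_st = (Σ Nₕx̄ₕ) / (Σ Nₕ) = (153410·94.42 + 93921·697.14 + 129269·420.04 + 133557·156.47 + 74459·769.48 + 149675·655.85) / 734291
= 310615932.76 / 734291 = 423.0148... → 423.01.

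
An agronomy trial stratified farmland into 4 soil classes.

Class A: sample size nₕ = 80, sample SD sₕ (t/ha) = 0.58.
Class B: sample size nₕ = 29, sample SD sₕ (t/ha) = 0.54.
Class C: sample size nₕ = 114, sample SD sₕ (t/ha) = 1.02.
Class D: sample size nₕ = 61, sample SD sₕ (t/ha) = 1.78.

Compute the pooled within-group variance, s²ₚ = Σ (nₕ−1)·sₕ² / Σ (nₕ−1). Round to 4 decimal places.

1.2229

Degrees of freedom: 79 + 28 + 113 + 60 = 280.
Σ(nₕ−1)sₕ² = 79·0.3364 + 28·0.2916 + 113·1.0404 + 60·3.1684 = 342.4096.
s²ₚ = 342.4096 / 280 = 1.222891... → 1.2229.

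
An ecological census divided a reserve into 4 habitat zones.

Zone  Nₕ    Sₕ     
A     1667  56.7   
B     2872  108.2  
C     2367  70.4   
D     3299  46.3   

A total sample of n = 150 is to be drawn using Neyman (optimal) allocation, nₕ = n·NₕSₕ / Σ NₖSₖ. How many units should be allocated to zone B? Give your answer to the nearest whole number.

64

Σ NₕSₕ = 1667·56.7 + 2872·108.2 + 2367·70.4 + 3299·46.3 = 724649.8.
Share for B: 310750.4/724649.8 = 0.42883.
n_B = 150 × 0.42883 = 64.324... → 64.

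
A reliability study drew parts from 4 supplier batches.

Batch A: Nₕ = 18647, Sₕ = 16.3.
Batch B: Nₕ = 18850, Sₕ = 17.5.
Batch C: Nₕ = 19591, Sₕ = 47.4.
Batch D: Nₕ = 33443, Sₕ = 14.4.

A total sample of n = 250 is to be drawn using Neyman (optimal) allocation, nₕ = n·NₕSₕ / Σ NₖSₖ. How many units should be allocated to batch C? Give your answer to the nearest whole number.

114

Σ NₕSₕ = 18647·16.3 + 18850·17.5 + 19591·47.4 + 33443·14.4 = 2044013.7.
Share for C: 928613.4/2044013.7 = 0.45431.
n_C = 250 × 0.45431 = 113.577... → 114.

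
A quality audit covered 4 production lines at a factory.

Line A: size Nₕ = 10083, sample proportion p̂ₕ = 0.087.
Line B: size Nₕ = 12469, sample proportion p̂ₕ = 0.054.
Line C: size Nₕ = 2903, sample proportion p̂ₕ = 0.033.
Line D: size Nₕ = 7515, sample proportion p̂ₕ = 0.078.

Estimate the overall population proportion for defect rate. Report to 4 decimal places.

N = 10083 + 12469 + 2903 + 7515 = 32970.
Overall proportion = Σ (Nₕ/N)·p̂ₕ.
Σ Nₕp̂ₕ = 877.221 + 673.326 + 95.799 + 586.17 = 2232.516.
2232.516 / 32970 = 0.067714... → 0.0677.

0.0677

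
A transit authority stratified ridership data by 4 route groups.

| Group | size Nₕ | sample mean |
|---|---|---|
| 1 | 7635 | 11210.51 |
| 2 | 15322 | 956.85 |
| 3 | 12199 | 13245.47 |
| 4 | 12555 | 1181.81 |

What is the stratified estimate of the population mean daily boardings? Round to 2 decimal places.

5798.92

N = 7635 + 15322 + 12199 + 12555 = 47711.
The stratified mean weights each stratum mean by its population share Nₕ/N.
Σ Nₕx̄ₕ = 7635·11210.51 + 15322·956.85 + 12199·13245.47 + 12555·1181.81 = 85592243.85 + 14660855.7 + 161581488.53 + 14837624.55 = 276672212.63.
Divide by N: 276672212.63 / 47711 = 5798.9188... → 5798.92.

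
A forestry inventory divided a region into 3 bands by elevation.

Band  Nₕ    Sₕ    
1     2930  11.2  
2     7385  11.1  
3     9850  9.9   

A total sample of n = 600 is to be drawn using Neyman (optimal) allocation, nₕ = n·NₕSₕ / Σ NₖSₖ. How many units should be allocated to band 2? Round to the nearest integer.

Σ NₕSₕ = 2930·11.2 + 7385·11.1 + 9850·9.9 = 212304.5.
Share for 2: 81973.5/212304.5 = 0.38611.
n_2 = 600 × 0.38611 = 231.668... → 232.

232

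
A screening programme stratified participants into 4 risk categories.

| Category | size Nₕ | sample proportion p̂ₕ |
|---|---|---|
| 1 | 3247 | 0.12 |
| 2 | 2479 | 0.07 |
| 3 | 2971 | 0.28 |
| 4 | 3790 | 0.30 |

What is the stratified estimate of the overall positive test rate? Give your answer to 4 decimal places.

N = 3247 + 2479 + 2971 + 3790 = 12487.
Overall proportion = Σ (Nₕ/N)·p̂ₕ.
Σ Nₕp̂ₕ = 389.64 + 173.53 + 831.88 + 1137 = 2532.05.
2532.05 / 12487 = 0.202775... → 0.2028.

0.2028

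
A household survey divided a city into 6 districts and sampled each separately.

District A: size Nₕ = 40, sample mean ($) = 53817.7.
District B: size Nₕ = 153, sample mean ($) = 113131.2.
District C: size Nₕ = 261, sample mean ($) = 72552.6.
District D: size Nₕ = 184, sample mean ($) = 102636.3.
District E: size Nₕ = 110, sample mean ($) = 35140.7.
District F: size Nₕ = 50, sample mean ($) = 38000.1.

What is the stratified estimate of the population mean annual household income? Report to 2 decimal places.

N = 798; weights Wₕ = Nₕ/N = (0.0501, 0.1917, 0.3271, 0.2306, 0.1378, 0.0627).
x̄_st = Σ Wₕ·x̄ₕ = 0.0501·53817.7 + 0.1917·113131.2 + 0.3271·72552.6 + 0.2306·102636.3 + 0.1378·35140.7 + 0.0627·38000.1 ≈ 79008.2348...
→ 79008.23.

79008.23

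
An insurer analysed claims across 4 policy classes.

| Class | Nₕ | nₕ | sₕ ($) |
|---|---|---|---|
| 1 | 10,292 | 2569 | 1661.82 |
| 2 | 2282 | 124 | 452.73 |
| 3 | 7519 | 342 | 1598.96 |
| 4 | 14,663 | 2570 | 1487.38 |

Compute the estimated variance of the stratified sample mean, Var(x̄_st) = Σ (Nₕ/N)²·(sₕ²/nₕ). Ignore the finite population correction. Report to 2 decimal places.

604.48

N = 34756; Wₕ = Nₕ/N.
class 1: (10292/34756)²·1661.82²/2569 = 94.26356
class 2: (2282/34756)²·452.73²/124 = 7.12572
class 3: (7519/34756)²·1598.96²/342 = 349.87240
class 4: (14663/34756)²·1487.38²/2570 = 153.21343
Sum = 604.47511 → 604.48.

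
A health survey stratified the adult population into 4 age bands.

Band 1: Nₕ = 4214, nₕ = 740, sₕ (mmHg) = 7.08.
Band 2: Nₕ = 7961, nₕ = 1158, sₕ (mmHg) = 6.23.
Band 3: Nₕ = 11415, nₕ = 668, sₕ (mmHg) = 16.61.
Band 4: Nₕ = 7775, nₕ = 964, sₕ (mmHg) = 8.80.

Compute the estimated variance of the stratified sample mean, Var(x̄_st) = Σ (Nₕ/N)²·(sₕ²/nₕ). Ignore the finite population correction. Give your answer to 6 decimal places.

0.063023

N = 31365; Wₕ = Nₕ/N.
band 1: (4214/31365)²·7.08²/740 = 0.001222738
band 2: (7961/31365)²·6.23²/1158 = 0.002159296
band 3: (11415/31365)²·16.61²/668 = 0.054704626
band 4: (7775/31365)²·8.80²/964 = 0.004936266
Sum = 0.063022925 → 0.063023.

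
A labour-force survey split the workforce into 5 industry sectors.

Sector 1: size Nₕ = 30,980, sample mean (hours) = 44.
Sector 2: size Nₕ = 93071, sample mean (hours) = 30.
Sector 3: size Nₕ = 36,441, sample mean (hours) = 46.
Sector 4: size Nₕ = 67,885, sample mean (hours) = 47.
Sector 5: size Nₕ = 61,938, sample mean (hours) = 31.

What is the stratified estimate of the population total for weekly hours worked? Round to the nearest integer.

10942209

1: 30980·44 = 1363120
2: 93071·30 = 2792130
3: 36441·46 = 1676286
4: 67885·47 = 3190595
5: 61938·31 = 1920078
τ̂ = Σ Nₕx̄ₕ = 10942209.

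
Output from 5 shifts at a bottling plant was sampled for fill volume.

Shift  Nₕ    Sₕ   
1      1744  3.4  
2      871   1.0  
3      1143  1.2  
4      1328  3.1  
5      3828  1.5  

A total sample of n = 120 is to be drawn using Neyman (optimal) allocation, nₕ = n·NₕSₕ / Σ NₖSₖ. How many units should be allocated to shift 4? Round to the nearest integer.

27

1: NₕSₕ = 1744·3.4 = 5929.6
2: NₕSₕ = 871·1.0 = 871
3: NₕSₕ = 1143·1.2 = 1371.6
4: NₕSₕ = 1328·3.1 = 4116.8
5: NₕSₕ = 3828·1.5 = 5742
Σ NₕSₕ = 18031.
n_4 = 120·4116.8/18031 = 27.398... → 27.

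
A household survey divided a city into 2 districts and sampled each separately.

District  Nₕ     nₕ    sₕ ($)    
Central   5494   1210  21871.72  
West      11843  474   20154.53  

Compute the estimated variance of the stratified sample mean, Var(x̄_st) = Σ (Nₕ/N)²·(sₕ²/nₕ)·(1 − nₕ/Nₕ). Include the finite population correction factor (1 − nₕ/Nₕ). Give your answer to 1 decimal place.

414844.6

N = 17337. Term for each stratum: Wₕ²sₕ²/nₕ·(1−nₕ/Nₕ).
Var(x̄_st) = 30957.8451 + 383886.7350 = 414844.5802 → 414844.6.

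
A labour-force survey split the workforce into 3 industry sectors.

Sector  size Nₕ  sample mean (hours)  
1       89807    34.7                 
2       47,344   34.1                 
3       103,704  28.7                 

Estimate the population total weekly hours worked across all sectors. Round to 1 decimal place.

1: 89807·34.7 = 3116302.9
2: 47344·34.1 = 1614430.4
3: 103704·28.7 = 2976304.8
τ̂ = Σ Nₕx̄ₕ = 7707038.1.

7707038.1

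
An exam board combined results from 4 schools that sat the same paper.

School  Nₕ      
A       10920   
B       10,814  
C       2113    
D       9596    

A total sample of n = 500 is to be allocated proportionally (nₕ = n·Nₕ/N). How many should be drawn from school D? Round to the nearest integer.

143

N = 10920 + 10814 + 2113 + 9596 = 33443.
n_D = 500·9596/33443 = 143.468... → 143.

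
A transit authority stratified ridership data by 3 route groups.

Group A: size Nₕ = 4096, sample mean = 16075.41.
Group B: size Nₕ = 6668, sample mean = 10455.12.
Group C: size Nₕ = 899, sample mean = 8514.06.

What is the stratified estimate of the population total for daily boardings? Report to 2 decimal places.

143213759.46

A: 4096·16075.41 = 65844879.36
B: 6668·10455.12 = 69714740.16
C: 899·8514.06 = 7654139.94
τ̂ = Σ Nₕx̄ₕ = 143213759.46.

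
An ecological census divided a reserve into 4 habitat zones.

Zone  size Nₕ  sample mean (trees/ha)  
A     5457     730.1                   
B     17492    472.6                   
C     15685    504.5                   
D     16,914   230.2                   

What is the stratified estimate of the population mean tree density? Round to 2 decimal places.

433.09

x̄_st = (Σ Nₕx̄ₕ) / (Σ Nₕ) = (5457·730.1 + 17492·472.6 + 15685·504.5 + 16914·230.2) / 55548
= 24057560.2 / 55548 = 433.0950... → 433.09.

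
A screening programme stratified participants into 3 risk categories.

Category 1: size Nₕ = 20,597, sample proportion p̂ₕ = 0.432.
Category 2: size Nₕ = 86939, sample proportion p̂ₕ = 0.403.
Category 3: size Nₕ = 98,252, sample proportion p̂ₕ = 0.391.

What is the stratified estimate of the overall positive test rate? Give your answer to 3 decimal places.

Wₕ = Nₕ/N with N = 205788: 0.1001, 0.4225, 0.4774.
p̂_st = 0.1001·0.432 + 0.4225·0.403 + 0.4774·0.391 ≈ 0.40017... → 0.400.

0.400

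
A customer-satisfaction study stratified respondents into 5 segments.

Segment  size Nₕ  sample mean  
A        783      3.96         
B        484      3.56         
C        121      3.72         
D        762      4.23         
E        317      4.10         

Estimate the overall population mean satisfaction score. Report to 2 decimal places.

3.97

x̄_st = (Σ Nₕx̄ₕ) / (Σ Nₕ) = (783·3.96 + 484·3.56 + 121·3.72 + 762·4.23 + 317·4.10) / 2467
= 9796.8 / 2467 = 3.9711... → 3.97.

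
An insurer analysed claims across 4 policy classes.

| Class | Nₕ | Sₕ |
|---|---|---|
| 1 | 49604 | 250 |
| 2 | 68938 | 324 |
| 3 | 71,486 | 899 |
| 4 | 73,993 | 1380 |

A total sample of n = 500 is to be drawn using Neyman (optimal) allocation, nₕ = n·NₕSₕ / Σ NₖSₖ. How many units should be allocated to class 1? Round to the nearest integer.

31

Σ NₕSₕ = 49604·250 + 68938·324 + 71486·899 + 73993·1380 = 201113166.
Share for 1: 12401000/201113166 = 0.06166.
n_1 = 500 × 0.06166 = 30.831... → 31.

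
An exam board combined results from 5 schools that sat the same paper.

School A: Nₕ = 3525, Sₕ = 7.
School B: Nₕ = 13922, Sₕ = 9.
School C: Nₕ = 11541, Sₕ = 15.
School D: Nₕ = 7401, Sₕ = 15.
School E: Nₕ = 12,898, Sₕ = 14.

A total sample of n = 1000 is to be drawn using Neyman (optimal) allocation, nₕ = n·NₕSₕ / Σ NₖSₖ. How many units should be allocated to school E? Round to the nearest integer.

294

A: NₕSₕ = 3525·7 = 24675
B: NₕSₕ = 13922·9 = 125298
C: NₕSₕ = 11541·15 = 173115
D: NₕSₕ = 7401·15 = 111015
E: NₕSₕ = 12898·14 = 180572
Σ NₕSₕ = 614675.
n_E = 1000·180572/614675 = 293.768... → 294.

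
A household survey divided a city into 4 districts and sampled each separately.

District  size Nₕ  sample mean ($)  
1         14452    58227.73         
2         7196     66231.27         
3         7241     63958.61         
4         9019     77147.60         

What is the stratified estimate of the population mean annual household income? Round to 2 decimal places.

65343.09

N = 14452 + 7196 + 7241 + 9019 = 37908.
Weight each subgroup mean by Nₕ/N and sum.
Σ Nₕx̄ₕ = 14452·58227.73 + 7196·66231.27 + 7241·63958.61 + 9019·77147.60 = 841507153.96 + 476600218.92 + 463124295.01 + 695794204.4 = 2477025872.29.
Divide by N: 2477025872.29 / 37908 = 65343.0904... → 65343.09.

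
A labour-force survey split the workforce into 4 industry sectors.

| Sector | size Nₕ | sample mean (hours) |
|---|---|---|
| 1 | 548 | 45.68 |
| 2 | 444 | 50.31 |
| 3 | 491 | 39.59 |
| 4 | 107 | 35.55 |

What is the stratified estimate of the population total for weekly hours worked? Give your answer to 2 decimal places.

70612.82

1: 548·45.68 = 25032.64
2: 444·50.31 = 22337.64
3: 491·39.59 = 19438.69
4: 107·35.55 = 3803.85
τ̂ = Σ Nₕx̄ₕ = 70612.82.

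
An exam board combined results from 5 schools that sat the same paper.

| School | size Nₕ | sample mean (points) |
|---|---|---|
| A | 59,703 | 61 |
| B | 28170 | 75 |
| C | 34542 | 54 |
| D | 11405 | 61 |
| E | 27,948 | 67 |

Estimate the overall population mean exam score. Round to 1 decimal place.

N = 161768; weights Wₕ = Nₕ/N = (0.3691, 0.1741, 0.2135, 0.0705, 0.1728).
x̄_st = Σ Wₕ·x̄ₕ = 0.3691·61 + 0.1741·75 + 0.2135·54 + 0.0705·61 + 0.1728·67 ≈ 62.980...
→ 63.0.

63.0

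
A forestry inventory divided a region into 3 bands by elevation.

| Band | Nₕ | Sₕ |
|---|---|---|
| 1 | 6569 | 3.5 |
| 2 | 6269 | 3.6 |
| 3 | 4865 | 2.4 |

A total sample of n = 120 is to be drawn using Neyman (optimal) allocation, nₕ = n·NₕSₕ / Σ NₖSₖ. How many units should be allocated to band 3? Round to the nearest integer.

24

Σ NₕSₕ = 6569·3.5 + 6269·3.6 + 4865·2.4 = 57235.9.
Share for 3: 11676/57235.9 = 0.20400.
n_3 = 120 × 0.20400 = 24.480... → 24.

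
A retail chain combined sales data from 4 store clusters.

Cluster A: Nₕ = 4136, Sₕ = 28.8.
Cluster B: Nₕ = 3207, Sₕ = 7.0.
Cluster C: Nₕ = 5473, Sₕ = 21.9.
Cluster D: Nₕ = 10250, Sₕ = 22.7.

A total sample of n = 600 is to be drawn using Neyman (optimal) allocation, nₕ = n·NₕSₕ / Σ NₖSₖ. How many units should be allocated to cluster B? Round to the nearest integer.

A: NₕSₕ = 4136·28.8 = 119116.8
B: NₕSₕ = 3207·7.0 = 22449
C: NₕSₕ = 5473·21.9 = 119858.7
D: NₕSₕ = 10250·22.7 = 232675
Σ NₕSₕ = 494099.5.
n_B = 600·22449/494099.5 = 27.261... → 27.

27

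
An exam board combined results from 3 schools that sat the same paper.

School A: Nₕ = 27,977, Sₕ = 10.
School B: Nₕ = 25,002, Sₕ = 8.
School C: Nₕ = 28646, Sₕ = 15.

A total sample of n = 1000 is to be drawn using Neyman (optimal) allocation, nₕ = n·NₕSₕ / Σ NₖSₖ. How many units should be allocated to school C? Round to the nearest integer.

472

A: NₕSₕ = 27977·10 = 279770
B: NₕSₕ = 25002·8 = 200016
C: NₕSₕ = 28646·15 = 429690
Σ NₕSₕ = 909476.
n_C = 1000·429690/909476 = 472.459... → 472.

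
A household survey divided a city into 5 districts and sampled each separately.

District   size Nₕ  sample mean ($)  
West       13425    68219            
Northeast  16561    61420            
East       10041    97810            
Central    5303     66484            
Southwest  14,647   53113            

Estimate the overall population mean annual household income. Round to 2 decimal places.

67453.15

x̄_st = (Σ Nₕx̄ₕ) / (Σ Nₕ) = (13425·68219 + 16561·61420 + 10041·97810 + 5303·66484 + 14647·53113) / 59977
= 4045637668 / 59977 = 67453.1515... → 67453.15.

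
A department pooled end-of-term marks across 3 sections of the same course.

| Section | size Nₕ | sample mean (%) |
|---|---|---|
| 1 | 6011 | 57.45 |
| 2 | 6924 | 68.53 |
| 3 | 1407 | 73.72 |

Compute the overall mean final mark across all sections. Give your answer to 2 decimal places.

64.40

N = 14342; weights Wₕ = Nₕ/N = (0.4191, 0.4828, 0.0981).
x̄_st = Σ Wₕ·x̄ₕ = 0.4191·57.45 + 0.4828·68.53 + 0.0981·73.72 ≈ 64.3953...
→ 64.40.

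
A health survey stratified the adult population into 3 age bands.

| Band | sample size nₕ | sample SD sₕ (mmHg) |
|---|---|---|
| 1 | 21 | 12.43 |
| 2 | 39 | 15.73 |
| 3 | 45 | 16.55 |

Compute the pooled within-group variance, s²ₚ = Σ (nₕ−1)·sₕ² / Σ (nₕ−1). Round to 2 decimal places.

240.63

Degrees of freedom: 20 + 38 + 44 = 102.
Σ(nₕ−1)sₕ² = 20·154.5049 + 38·247.4329 + 44·273.9025 = 24544.2582.
s²ₚ = 24544.2582 / 102 = 240.6300... → 240.63.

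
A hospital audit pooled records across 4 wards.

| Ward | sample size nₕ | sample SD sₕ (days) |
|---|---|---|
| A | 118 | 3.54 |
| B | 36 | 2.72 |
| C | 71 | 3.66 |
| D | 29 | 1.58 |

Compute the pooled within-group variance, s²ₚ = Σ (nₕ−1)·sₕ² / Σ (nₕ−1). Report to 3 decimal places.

10.931

A: (118−1)·3.54² = 117·12.5316 = 1466.1972
B: (36−1)·2.72² = 35·7.3984 = 258.944
C: (71−1)·3.66² = 70·13.3956 = 937.692
D: (29−1)·1.58² = 28·2.4964 = 69.8992
Numerator = 2732.7324; denominator = Σ(nₕ−1) = 250.
s²ₚ = 2732.7324/250 = 10.93093... → 10.931.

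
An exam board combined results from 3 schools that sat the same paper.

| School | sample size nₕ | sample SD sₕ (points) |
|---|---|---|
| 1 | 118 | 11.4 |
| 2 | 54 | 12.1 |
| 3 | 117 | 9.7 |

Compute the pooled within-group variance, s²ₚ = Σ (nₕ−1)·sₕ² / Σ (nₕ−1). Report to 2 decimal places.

118.46

Degrees of freedom: 117 + 53 + 116 = 286.
Σ(nₕ−1)sₕ² = 117·129.96 + 53·146.41 + 116·94.09 = 33879.49.
s²ₚ = 33879.49 / 286 = 118.4598... → 118.46.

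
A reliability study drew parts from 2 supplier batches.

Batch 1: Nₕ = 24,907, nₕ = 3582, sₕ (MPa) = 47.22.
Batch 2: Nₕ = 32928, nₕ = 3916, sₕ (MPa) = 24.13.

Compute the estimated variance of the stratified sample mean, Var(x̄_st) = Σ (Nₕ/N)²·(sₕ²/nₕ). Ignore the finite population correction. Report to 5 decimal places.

N = 57835; Wₕ = Nₕ/N.
batch 1: (24907/57835)²·47.22²/3582 = 0.11544835
batch 2: (32928/57835)²·24.13²/3916 = 0.04819713
Sum = 0.16364549 → 0.16365.

0.16365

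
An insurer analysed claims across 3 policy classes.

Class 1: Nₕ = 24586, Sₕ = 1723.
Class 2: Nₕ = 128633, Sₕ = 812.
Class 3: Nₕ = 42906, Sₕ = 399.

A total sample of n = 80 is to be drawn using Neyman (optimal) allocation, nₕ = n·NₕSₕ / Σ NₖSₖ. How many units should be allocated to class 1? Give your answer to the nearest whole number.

21

1: NₕSₕ = 24586·1723 = 42361678
2: NₕSₕ = 128633·812 = 104449996
3: NₕSₕ = 42906·399 = 17119494
Σ NₕSₕ = 163931168.
n_1 = 80·42361678/163931168 = 20.673... → 21.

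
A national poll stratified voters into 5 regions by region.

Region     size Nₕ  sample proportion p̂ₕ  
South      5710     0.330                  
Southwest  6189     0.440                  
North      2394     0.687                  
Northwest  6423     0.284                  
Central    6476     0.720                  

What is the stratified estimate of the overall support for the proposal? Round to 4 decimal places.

Wₕ = Nₕ/N with N = 27192: 0.2100, 0.2276, 0.0880, 0.2362, 0.2382.
p̂_st = 0.2100·0.330 + 0.2276·0.440 + 0.0880·0.687 + 0.2362·0.284 + 0.2382·0.720 ≈ 0.468483... → 0.4685.

0.4685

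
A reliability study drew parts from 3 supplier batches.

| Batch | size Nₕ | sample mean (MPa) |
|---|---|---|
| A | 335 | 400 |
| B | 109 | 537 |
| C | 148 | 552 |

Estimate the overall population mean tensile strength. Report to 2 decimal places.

N = 592; weights Wₕ = Nₕ/N = (0.5659, 0.1841, 0.2500).
x̄_st = Σ Wₕ·x̄ₕ = 0.5659·400 + 0.1841·537 + 0.2500·552 ≈ 463.2247...
→ 463.22.

463.22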